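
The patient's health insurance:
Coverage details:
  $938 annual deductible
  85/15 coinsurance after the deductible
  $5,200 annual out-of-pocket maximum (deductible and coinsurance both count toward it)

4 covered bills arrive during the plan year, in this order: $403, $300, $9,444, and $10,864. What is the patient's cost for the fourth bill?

#1 ($403): all of it applies to the deductible. Patient owes $403 (running OOP $403).
#2 ($300): entire amount goes to the deductible. Patient pays $300; OOP now $703.
#3 ($9,444): $235 finishes the deductible; $9,209 goes to coinsurance; 15% of $9,209 = $1,381.35. Patient owes $1,616.35 (running OOP $2,319.35).
#4 ($10,864): deductible already satisfied, so patient's share is 15% × $10,864 = $1,629.60. Patient pays $1,629.60; OOP now $3,948.95.

$1,629.60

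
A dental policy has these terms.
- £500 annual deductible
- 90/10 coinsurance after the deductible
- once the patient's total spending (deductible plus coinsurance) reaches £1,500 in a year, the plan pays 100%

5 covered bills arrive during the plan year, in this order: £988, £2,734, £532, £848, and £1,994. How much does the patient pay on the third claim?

Claim 1 — £988: £500 finishes the deductible; £488 goes to coinsurance; 10% of £488 = £48.80. Patient owes £548.80 (running OOP £548.80).
Claim 2 — £2,734: deductible met; 10% of £2,734 = £273.40. Patient owes £273.40 (running OOP £822.20).
Claim 3 — £532: deductible met; 10% of £532 = £53.20. Patient pays £53.20; OOP now £875.40.

£53.20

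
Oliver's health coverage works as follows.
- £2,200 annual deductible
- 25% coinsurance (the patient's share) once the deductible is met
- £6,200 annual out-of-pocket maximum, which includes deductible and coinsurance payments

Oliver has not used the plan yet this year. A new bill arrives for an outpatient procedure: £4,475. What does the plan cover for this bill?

£1,706.25

The full £2,200 deductible is still open; £2,200 of this bill applies to it.
That leaves £4,475 − £2,200 = £2,275 for coinsurance.
25% of £2,275 = £568.75 falls to the patient.
So the patient owes £2,200 + £568.75 = £2,768.75 before any cap.
Year-to-date out-of-pocket becomes £0 + £2,768.75 = £2,768.75, still under the £6,200 maximum, so no cap applies.
Insurer pays the balance: £4,475 − £2,768.75 = £1,706.25.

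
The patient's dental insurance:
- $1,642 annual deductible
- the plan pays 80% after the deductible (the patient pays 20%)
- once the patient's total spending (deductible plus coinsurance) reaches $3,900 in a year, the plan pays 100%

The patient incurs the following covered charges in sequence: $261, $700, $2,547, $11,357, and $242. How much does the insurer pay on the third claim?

Claim 1 — $261: all of it applies to the deductible. Cost to patient: $261. OOP to date $261. Insurer: $261 − $261 = $0.
Claim 2 — $700: all of it applies to the deductible. Patient owes $700 (running OOP $961). Plan pays $700 − $700 = $0.
Claim 3 — $2,547: deductible takes $681, $1,866 remains; patient's 20% is $373.20. Patient pays $1,054.20; OOP now $2,015.20. Plan pays $2,547 − $1,054.20 = $1,492.80.

$1,492.80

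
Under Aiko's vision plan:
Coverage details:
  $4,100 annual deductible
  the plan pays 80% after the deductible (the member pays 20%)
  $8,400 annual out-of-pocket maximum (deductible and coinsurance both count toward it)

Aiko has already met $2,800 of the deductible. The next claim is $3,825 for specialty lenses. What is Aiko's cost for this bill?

$2,800 of the $4,100 deductible is already met, leaving $1,300.
That leaves $3,825 − $1,300 = $2,525 for coinsurance.
Coinsurance: $2,525 × 20% = $505.
That puts the member's cost at $1,300 + $505 = $1,805 before any cap.
Cumulative spending $2,800 + $1,805 = $4,605 stays under the $8,400 maximum.

$1,805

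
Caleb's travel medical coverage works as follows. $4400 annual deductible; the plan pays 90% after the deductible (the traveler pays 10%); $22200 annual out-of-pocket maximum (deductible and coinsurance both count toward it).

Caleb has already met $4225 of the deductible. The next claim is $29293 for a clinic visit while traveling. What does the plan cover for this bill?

$4225 of the $4400 deductible is already met, leaving $175.
The remaining $29118 (= $29293 − $175) moves to coinsurance.
Traveler's 10% share of $29118 is $2911.80.
Traveler responsibility before any cap: $175 + $2911.80 = $3086.80.
Cumulative spending $4225 + $3086.80 = $7311.80 stays under the $22200 maximum.
The insurer covers the remainder: $29293 − $3086.80 = $26206.20.

$26206.20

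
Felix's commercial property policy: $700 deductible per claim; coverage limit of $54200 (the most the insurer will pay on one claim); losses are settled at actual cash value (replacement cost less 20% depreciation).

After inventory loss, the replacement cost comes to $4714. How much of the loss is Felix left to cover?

At 20% depreciation, ACV = $4714 − $942.80 = $3771.20.
After the deductible, $3771.20 − $700 = $3071.20 remains.
$3071.20 is within the $54200 limit, so the insurer pays $3071.20.
The business bears the rest of the original loss: $4714 − $3071.20 = $1642.80.

$1642.80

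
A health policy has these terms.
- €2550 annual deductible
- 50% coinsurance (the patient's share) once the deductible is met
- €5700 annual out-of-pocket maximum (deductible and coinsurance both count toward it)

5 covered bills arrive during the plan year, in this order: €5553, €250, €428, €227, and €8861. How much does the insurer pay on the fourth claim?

Claim 1 (€5553): €2550 to deductible, leaving €3003; coinsurance €3003 × 50% = €1501.50. Cost to patient: €4051.50. OOP to date €4051.50. Insurer: €5553 − €4051.50 = €1501.50.
Claim 2 (€250): deductible already satisfied, so patient's share is 50% × €250 = €125. Patient pays €125; OOP now €4176.50. Insurer: €250 − €125 = €125.
Claim 3 (€428): deductible already satisfied, so patient's share is 50% × €428 = €214. Patient owes €214 (running OOP €4390.50). Insurer: €428 − €214 = €214.
Claim 4 (€227): 50% coinsurance on €227 = €113.50. Patient pays €113.50; OOP now €4504. Plan pays €227 − €113.50 = €113.50.

€113.50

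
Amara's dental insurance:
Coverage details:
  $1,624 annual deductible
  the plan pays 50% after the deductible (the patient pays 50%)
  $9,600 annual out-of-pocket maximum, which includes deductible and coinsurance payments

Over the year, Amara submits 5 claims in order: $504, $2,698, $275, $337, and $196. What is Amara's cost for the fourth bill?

$168.50

Claim 1 — $504: fully absorbed by the deductible. Cost to patient: $504. OOP to date $504.
Claim 2 — $2,698: $1,120 to deductible, leaving $1,578; 50% of $1,578 = $789. Cost to patient: $1,909. OOP to date $2,413.
Claim 3 — $275: 50% coinsurance on $275 = $137.50. Patient pays $137.50; OOP now $2,550.50.
Claim 4 — $337: deductible met; 50% of $337 = $168.50. Patient owes $168.50 (running OOP $2,719).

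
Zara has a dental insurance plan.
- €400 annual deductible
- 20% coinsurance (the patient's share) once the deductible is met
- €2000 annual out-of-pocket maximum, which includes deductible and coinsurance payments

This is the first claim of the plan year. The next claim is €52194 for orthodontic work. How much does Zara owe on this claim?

Nothing has been paid toward the €400 deductible, so the first €400 of this charge is applied there.
That leaves €52194 − €400 = €51794 for coinsurance.
Coinsurance: €51794 × 20% = €10358.80.
Patient responsibility before any cap: €400 + €10358.80 = €10758.80.
Adding €10758.80 to the €0 already spent would give €10758.80, which exceeds the €2000 cap; the patient pays just €2000 − €0 = €2000.

€2000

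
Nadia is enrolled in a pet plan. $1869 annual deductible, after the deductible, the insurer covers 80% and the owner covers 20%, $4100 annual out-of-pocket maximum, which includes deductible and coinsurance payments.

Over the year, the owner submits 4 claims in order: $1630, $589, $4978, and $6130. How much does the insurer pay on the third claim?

$3982.40

Claim 1 — $1630: all of it applies to the deductible. Owner owes $1630 (running OOP $1630). Plan pays $1630 − $1630 = $0.
Claim 2 — $589: $239 to deductible, leaving $350; coinsurance $350 × 20% = $70. Owner owes $309 (running OOP $1939). Insurer: $589 − $309 = $280.
Claim 3 — $4978: deductible met; 20% of $4978 = $995.60. Owner owes $995.60 (running OOP $2934.60). Insurer: $4978 − $995.60 = $3982.40.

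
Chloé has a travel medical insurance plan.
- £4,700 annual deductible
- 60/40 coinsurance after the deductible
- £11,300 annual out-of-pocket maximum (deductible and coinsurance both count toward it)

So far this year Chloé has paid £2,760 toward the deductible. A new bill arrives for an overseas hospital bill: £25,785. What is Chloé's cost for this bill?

£8,540

£2,760 of the £4,700 deductible is already met, leaving £1,940.
The remaining £23,845 (= £25,785 − £1,940) moves to coinsurance.
40% of £23,845 = £9,538 falls to the traveler.
Traveler responsibility before any cap: £1,940 + £9,538 = £11,478.
Adding £11,478 to the £2,760 already spent would give £14,238, which exceeds the £11,300 cap; the traveler pays just £11,300 − £2,760 = £8,540.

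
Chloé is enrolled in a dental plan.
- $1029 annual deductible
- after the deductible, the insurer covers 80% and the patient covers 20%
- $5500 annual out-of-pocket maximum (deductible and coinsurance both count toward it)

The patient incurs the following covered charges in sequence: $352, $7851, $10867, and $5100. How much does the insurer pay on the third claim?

$8693.60

Claim 1 — $352: entire amount goes to the deductible. Cost to patient: $352. OOP to date $352. Plan pays $352 − $352 = $0.
Claim 2 — $7851: deductible takes $677, $7174 remains; 20% of $7174 = $1434.80. Patient owes $2111.80 (running OOP $2463.80). Plan pays $7851 − $2111.80 = $5739.20.
Claim 3 — $10867: deductible already satisfied, so patient's share is 20% × $10867 = $2173.40. Cost to patient: $2173.40. OOP to date $4637.20. Plan pays $10867 − $2173.40 = $8693.60.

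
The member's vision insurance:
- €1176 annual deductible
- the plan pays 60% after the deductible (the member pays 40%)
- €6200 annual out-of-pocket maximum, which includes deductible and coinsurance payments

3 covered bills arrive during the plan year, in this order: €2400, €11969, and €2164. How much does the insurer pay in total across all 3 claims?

#1 (€2400): €1176 to deductible, leaving €1224; member's 40% is €489.60. Cost to member: €1665.60. OOP to date €1665.60. Insurer: €2400 − €1665.60 = €734.40.
#2 (€11969): deductible met; 40% of €11969 = €4787.60. That would push OOP to €6453.20, over the €6200 cap, so member pays €6200 − €1665.60 = €4534.40. Plan pays €11969 − €4534.40 = €7434.60.
#3 (€2164): deductible met; 40% of €2164 = €865.60. OOP would hit €7065.60 > €6200, so the cap limits the member to €6200 − €6200 = €0. Plan pays €2164 − €0 = €2164.
Insurer total: €734.40 + €7434.60 + €2164 = €10333.

€10333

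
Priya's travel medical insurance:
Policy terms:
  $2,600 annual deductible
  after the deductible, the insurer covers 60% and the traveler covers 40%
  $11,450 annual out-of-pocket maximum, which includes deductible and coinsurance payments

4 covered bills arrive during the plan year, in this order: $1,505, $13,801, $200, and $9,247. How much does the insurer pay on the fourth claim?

$5,559.40

Claim 1 ($1,505): fully absorbed by the deductible. Cost to traveler: $1,505. OOP to date $1,505. Plan pays $1,505 − $1,505 = $0.
Claim 2 ($13,801): $1,095 to deductible, leaving $12,706; coinsurance $12,706 × 40% = $5,082.40. Traveler pays $6,177.40; OOP now $7,682.40. Insurer: $13,801 − $6,177.40 = $7,623.60.
Claim 3 ($200): deductible met; 40% of $200 = $80. Traveler pays $80; OOP now $7,762.40. Plan pays $200 − $80 = $120.
Claim 4 ($9,247): 40% coinsurance on $9,247 = $3,698.80. Adding that to $7,762.40 gives $11,461.20, past the $11,450 cap; traveler pays only $11,450 − $7,762.40 = $3,687.60. Insurer: $9,247 − $3,687.60 = $5,559.40.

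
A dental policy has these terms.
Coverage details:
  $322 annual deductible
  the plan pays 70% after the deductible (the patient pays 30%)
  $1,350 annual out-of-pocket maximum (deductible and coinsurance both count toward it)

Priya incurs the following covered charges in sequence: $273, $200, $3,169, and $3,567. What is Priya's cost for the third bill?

Claim 1 ($273): all of it applies to the deductible. Patient pays $273; OOP now $273.
Claim 2 ($200): deductible takes $49, $151 remains; patient's 30% is $45.30. Patient owes $94.30 (running OOP $367.30).
Claim 3 ($3,169): 30% coinsurance on $3,169 = $950.70. Cost to patient: $950.70. OOP to date $1,318.

$950.70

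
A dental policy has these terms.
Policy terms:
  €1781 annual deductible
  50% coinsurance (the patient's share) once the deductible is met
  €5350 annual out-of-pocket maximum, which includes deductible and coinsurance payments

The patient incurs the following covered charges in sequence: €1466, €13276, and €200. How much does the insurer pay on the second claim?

#1 (€1466): entire amount goes to the deductible. Patient owes €1466 (running OOP €1466). Insurer: €1466 − €1466 = €0.
#2 (€13276): €315 finishes the deductible; €12961 goes to coinsurance; 50% of €12961 = €6480.50. Claim cost before the cap: €315 + €6480.50 = €6795.50. That would push OOP to €8261.50, over the €5350 cap, so patient pays €5350 − €1466 = €3884. Insurer: €13276 − €3884 = €9392.

€9392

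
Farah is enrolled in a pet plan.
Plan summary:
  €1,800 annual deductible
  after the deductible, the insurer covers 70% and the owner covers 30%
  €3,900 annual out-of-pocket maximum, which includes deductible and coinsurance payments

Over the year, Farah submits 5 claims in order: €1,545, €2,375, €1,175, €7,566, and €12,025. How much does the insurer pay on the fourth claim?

€6,454.50

Claim 1 — €1,545: all of it applies to the deductible. Owner owes €1,545 (running OOP €1,545). Plan pays €1,545 − €1,545 = €0.
Claim 2 — €2,375: deductible takes €255, €2,120 remains; owner's 30% is €636. Owner owes €891 (running OOP €2,436). Insurer: €2,375 − €891 = €1,484.
Claim 3 — €1,175: deductible already satisfied, so owner's share is 30% × €1,175 = €352.50. Owner pays €352.50; OOP now €2,788.50. Insurer: €1,175 − €352.50 = €822.50.
Claim 4 — €7,566: deductible met; 30% of €7,566 = €2,269.80. OOP would hit €5,058.30 > €3,900, so the cap limits the owner to €3,900 − €2,788.50 = €1,111.50. Plan pays €7,566 − €1,111.50 = €6,454.50.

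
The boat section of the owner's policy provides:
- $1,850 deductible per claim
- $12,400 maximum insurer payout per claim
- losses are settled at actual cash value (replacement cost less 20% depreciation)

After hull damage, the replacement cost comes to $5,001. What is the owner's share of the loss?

$2,850.20

At 20% depreciation, ACV = $5,001 − $1,000.20 = $4,000.80.
Less the $1,850 deductible: $4,000.80 − $1,850 = $2,150.80.
$2,150.80 ≤ $12,400, so the limit doesn't bind; insurer pays $2,150.80.
The owner bears the rest of the original loss: $5,001 − $2,150.80 = $2,850.20.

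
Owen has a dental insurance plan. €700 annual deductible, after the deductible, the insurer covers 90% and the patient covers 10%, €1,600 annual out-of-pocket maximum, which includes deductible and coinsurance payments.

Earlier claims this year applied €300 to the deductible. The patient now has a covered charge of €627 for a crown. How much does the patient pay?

€422.70

€300 of the €700 deductible is already met, leaving €400.
After the €400 deductible portion, €627 − €400 = €227 is subject to coinsurance.
Patient's 10% share of €227 is €22.70.
That puts the patient's cost at €400 + €22.70 = €422.70 before any cap.
Cumulative spending €300 + €422.70 = €722.70 stays under the €1,600 maximum.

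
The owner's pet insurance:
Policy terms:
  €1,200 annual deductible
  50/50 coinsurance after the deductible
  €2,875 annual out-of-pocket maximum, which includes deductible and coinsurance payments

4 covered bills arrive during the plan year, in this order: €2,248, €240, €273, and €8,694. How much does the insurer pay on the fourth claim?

€7,799.50

Claim 1 (€2,248): €1,200 finishes the deductible; €1,048 goes to coinsurance; owner's 50% is €524. Cost to owner: €1,724. OOP to date €1,724. Plan pays €2,248 − €1,724 = €524.
Claim 2 (€240): deductible already satisfied, so owner's share is 50% × €240 = €120. Owner pays €120; OOP now €1,844. Plan pays €240 − €120 = €120.
Claim 3 (€273): deductible met; 50% of €273 = €136.50. Cost to owner: €136.50. OOP to date €1,980.50. Insurer: €273 − €136.50 = €136.50.
Claim 4 (€8,694): deductible already satisfied, so owner's share is 50% × €8,694 = €4,347. That would push OOP to €6,327.50, over the €2,875 cap, so owner pays €2,875 − €1,980.50 = €894.50. Insurer: €8,694 − €894.50 = €7,799.50.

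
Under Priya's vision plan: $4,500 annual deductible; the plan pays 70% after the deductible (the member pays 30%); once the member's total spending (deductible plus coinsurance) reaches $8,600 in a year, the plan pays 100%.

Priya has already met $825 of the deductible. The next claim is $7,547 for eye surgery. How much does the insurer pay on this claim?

Remaining deductible: $4,500 − $825 = $3,675.
The remaining $3,872 (= $7,547 − $3,675) moves to coinsurance.
Coinsurance: $3,872 × 30% = $1,161.60.
Member responsibility before any cap: $3,675 + $1,161.60 = $4,836.60.
Total out-of-pocket so far would be $825 + $4,836.60 = $5,661.60, below the $8,600 cap — no reduction.
The insurer covers the remainder: $7,547 − $4,836.60 = $2,710.40.

$2,710.40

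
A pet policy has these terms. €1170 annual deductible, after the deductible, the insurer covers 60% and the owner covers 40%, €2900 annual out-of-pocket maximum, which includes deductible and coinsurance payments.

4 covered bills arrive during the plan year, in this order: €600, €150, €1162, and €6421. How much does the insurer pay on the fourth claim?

€4987.80

Bill 1, €600: all of it applies to the deductible. Owner owes €600 (running OOP €600). Plan pays €600 − €600 = €0.
Bill 2, €150: entire amount goes to the deductible. Owner owes €150 (running OOP €750). Plan pays €150 − €150 = €0.
Bill 3, €1162: €420 to deductible, leaving €742; owner's 40% is €296.80. Cost to owner: €716.80. OOP to date €1466.80. Insurer: €1162 − €716.80 = €445.20.
Bill 4, €6421: deductible met; 40% of €6421 = €2568.40. Adding that to €1466.80 gives €4035.20, past the €2900 cap; owner pays only €2900 − €1466.80 = €1433.20. Insurer: €6421 − €1433.20 = €4987.80.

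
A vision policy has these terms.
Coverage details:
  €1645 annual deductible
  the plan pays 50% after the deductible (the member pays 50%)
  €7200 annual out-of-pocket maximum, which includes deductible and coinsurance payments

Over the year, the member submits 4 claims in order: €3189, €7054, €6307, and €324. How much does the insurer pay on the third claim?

Bill 1, €3189: deductible takes €1645, €1544 remains; member's 50% is €772. Cost to member: €2417. OOP to date €2417. Plan pays €3189 − €2417 = €772.
Bill 2, €7054: 50% coinsurance on €7054 = €3527. Cost to member: €3527. OOP to date €5944. Plan pays €7054 − €3527 = €3527.
Bill 3, €6307: deductible met; 50% of €6307 = €3153.50. OOP would hit €9097.50 > €7200, so the cap limits the member to €7200 − €5944 = €1256. Insurer: €6307 − €1256 = €5051.

€5051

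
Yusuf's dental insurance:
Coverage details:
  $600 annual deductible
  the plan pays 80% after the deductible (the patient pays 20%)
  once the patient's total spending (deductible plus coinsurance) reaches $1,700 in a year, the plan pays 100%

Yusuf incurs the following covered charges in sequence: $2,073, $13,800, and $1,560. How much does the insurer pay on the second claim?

Claim 1 — $2,073: deductible takes $600, $1,473 remains; coinsurance $1,473 × 20% = $294.60. Patient owes $894.60 (running OOP $894.60). Insurer: $2,073 − $894.60 = $1,178.40.
Claim 2 — $13,800: deductible already satisfied, so patient's share is 20% × $13,800 = $2,760. OOP would hit $3,654.60 > $1,700, so the cap limits the patient to $1,700 − $894.60 = $805.40. Insurer: $13,800 − $805.40 = $12,994.60.

$12,994.60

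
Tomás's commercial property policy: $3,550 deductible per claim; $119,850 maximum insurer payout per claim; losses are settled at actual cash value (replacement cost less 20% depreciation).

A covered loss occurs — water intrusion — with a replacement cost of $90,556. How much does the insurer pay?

$68,894.80

Depreciate 20%: the covered value is $90,556 × 0.8 = $72,444.80.
After the deductible, $72,444.80 − $3,550 = $68,894.80 remains.
$68,894.80 is within the $119,850 limit, so the insurer pays $68,894.80.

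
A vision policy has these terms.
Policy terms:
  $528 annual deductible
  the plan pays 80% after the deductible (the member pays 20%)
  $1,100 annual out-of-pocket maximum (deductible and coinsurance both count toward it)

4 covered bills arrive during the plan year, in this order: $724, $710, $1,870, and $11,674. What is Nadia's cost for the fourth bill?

Claim 1 ($724): deductible takes $528, $196 remains; coinsurance $196 × 20% = $39.20. Member pays $567.20; OOP now $567.20.
Claim 2 ($710): deductible met; 20% of $710 = $142. Member owes $142 (running OOP $709.20).
Claim 3 ($1,870): deductible met; 20% of $1,870 = $374. Member pays $374; OOP now $1,083.20.
Claim 4 ($11,674): deductible already satisfied, so member's share is 20% × $11,674 = $2,334.80. OOP would hit $3,418 > $1,100, so the cap limits the member to $1,100 − $1,083.20 = $16.80.

$16.80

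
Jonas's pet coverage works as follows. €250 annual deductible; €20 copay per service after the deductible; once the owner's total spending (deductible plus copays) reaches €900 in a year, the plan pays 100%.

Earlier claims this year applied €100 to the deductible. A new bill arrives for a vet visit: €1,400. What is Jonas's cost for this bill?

Remaining deductible: €250 − €100 = €150.
The remaining €1,250 (= €1,400 − €150) moves to the copay.
Copay on this service: €20.
That puts the owner's cost at €150 + €20 = €170 before any cap.
Year-to-date out-of-pocket becomes €100 + €170 = €270, still under the €900 maximum, so no cap applies.

€170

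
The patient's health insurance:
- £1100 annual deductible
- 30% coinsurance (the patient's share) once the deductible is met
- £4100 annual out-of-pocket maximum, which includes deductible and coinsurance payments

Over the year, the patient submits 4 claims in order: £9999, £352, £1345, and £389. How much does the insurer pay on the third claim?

£1120.30

Bill 1, £9999: £1100 finishes the deductible; £8899 goes to coinsurance; 30% of £8899 = £2669.70. Patient owes £3769.70 (running OOP £3769.70). Plan pays £9999 − £3769.70 = £6229.30.
Bill 2, £352: 30% coinsurance on £352 = £105.60. Patient pays £105.60; OOP now £3875.30. Plan pays £352 − £105.60 = £246.40.
Bill 3, £1345: deductible met; 30% of £1345 = £403.50. Adding that to £3875.30 gives £4278.80, past the £4100 cap; patient pays only £4100 − £3875.30 = £224.70. Insurer: £1345 − £224.70 = £1120.30.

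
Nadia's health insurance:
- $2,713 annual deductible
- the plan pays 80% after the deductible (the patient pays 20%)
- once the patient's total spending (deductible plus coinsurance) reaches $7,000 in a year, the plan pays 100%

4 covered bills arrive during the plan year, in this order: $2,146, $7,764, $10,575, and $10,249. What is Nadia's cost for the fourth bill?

#1 ($2,146): fully absorbed by the deductible. Patient pays $2,146; OOP now $2,146.
#2 ($7,764): $567 to deductible, leaving $7,197; 20% of $7,197 = $1,439.40. Cost to patient: $2,006.40. OOP to date $4,152.40.
#3 ($10,575): deductible met; 20% of $10,575 = $2,115. Patient pays $2,115; OOP now $6,267.40.
#4 ($10,249): deductible already satisfied, so patient's share is 20% × $10,249 = $2,049.80. That would push OOP to $8,317.20, over the $7,000 cap, so patient pays $7,000 − $6,267.40 = $732.60.

$732.60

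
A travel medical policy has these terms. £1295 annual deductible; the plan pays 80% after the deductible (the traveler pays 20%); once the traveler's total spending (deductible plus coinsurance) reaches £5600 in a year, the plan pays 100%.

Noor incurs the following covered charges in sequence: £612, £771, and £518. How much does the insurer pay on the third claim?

#1 (£612): all of it applies to the deductible. Traveler owes £612 (running OOP £612). Plan pays £612 − £612 = £0.
#2 (£771): £683 finishes the deductible; £88 goes to coinsurance; traveler's 20% is £17.60. Cost to traveler: £700.60. OOP to date £1312.60. Insurer: £771 − £700.60 = £70.40.
#3 (£518): deductible already satisfied, so traveler's share is 20% × £518 = £103.60. Traveler owes £103.60 (running OOP £1416.20). Plan pays £518 − £103.60 = £414.40.

£414.40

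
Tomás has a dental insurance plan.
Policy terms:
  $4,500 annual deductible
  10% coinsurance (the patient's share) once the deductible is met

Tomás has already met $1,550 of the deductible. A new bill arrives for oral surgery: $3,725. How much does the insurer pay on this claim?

$697.50

$1,550 of the $4,500 deductible is already met, leaving $2,950.
That leaves $3,725 − $2,950 = $775 for coinsurance.
Coinsurance: $775 × 10% = $77.50.
That puts the patient's cost at $2,950 + $77.50 = $3,027.50.
The insurer covers the remainder: $3,725 − $3,027.50 = $697.50.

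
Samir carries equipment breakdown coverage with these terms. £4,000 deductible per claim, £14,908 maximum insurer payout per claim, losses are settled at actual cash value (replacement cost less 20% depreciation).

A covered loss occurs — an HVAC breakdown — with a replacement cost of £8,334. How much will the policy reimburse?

£2,667.20

At 20% depreciation, ACV = £8,334 − £1,666.80 = £6,667.20.
Subtract the deductible: £6,667.20 − £4,000 = £2,667.20.
£2,667.20 is within the £14,908 limit, so the insurer pays £2,667.20.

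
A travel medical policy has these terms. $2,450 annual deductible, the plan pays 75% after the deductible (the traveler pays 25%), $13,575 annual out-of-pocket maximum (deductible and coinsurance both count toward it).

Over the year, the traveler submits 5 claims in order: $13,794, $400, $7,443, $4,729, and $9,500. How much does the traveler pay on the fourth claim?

Claim 1 — $13,794: $2,450 finishes the deductible; $11,344 goes to coinsurance; traveler's 25% is $2,836. Traveler owes $5,286 (running OOP $5,286).
Claim 2 — $400: deductible met; 25% of $400 = $100. Traveler pays $100; OOP now $5,386.
Claim 3 — $7,443: deductible already satisfied, so traveler's share is 25% × $7,443 = $1,860.75. Traveler pays $1,860.75; OOP now $7,246.75.
Claim 4 — $4,729: deductible already satisfied, so traveler's share is 25% × $4,729 = $1,182.25. Cost to traveler: $1,182.25. OOP to date $8,429.

$1,182.25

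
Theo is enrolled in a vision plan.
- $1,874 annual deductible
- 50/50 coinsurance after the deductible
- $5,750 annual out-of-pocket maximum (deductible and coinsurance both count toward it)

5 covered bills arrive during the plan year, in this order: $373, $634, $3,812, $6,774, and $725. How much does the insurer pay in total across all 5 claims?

$6,568

Bill 1, $373: entire amount goes to the deductible. Cost to member: $373. OOP to date $373. Insurer: $373 − $373 = $0.
Bill 2, $634: fully absorbed by the deductible. Member pays $634; OOP now $1,007. Plan pays $634 − $634 = $0.
Bill 3, $3,812: $867 to deductible, leaving $2,945; 50% of $2,945 = $1,472.50. Member pays $2,339.50; OOP now $3,346.50. Plan pays $3,812 − $2,339.50 = $1,472.50.
Bill 4, $6,774: deductible already satisfied, so member's share is 50% × $6,774 = $3,387. OOP would hit $6,733.50 > $5,750, so the cap limits the member to $5,750 − $3,346.50 = $2,403.50. Insurer: $6,774 − $2,403.50 = $4,370.50.
Bill 5, $725: deductible met; 50% of $725 = $362.50. Adding that to $5,750 gives $6,112.50, past the $5,750 cap; member pays only $5,750 − $5,750 = $0. Plan pays $725 − $0 = $725.
Insurer total: $0 + $0 + $1,472.50 + $4,370.50 + $725 = $6,568.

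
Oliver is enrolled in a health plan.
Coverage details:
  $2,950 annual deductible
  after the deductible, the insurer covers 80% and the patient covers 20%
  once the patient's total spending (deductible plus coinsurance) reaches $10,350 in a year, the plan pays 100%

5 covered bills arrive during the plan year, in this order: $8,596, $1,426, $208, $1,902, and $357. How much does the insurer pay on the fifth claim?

#1 ($8,596): $2,950 finishes the deductible; $5,646 goes to coinsurance; coinsurance $5,646 × 20% = $1,129.20. Patient pays $4,079.20; OOP now $4,079.20. Insurer: $8,596 − $4,079.20 = $4,516.80.
#2 ($1,426): deductible already satisfied, so patient's share is 20% × $1,426 = $285.20. Patient owes $285.20 (running OOP $4,364.40). Plan pays $1,426 − $285.20 = $1,140.80.
#3 ($208): deductible met; 20% of $208 = $41.60. Patient pays $41.60; OOP now $4,406. Insurer: $208 − $41.60 = $166.40.
#4 ($1,902): deductible met; 20% of $1,902 = $380.40. Cost to patient: $380.40. OOP to date $4,786.40. Insurer: $1,902 − $380.40 = $1,521.60.
#5 ($357): deductible met; 20% of $357 = $71.40. Patient owes $71.40 (running OOP $4,857.80). Insurer: $357 − $71.40 = $285.60.

$285.60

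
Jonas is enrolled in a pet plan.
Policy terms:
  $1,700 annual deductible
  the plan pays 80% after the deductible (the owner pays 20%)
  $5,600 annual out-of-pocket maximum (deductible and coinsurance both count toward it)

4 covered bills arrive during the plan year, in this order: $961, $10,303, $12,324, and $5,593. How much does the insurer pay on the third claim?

Claim 1 — $961: entire amount goes to the deductible. Owner pays $961; OOP now $961. Insurer: $961 − $961 = $0.
Claim 2 — $10,303: deductible takes $739, $9,564 remains; coinsurance $9,564 × 20% = $1,912.80. Owner owes $2,651.80 (running OOP $3,612.80). Plan pays $10,303 − $2,651.80 = $7,651.20.
Claim 3 — $12,324: 20% coinsurance on $12,324 = $2,464.80. That would push OOP to $6,077.60, over the $5,600 cap, so owner pays $5,600 − $3,612.80 = $1,987.20. Plan pays $12,324 − $1,987.20 = $10,336.80.

$10,336.80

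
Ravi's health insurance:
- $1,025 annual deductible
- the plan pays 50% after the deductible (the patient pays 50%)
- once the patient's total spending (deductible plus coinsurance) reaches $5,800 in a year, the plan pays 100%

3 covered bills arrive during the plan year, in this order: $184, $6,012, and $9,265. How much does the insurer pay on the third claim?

Claim 1 ($184): fully absorbed by the deductible. Patient owes $184 (running OOP $184). Plan pays $184 − $184 = $0.
Claim 2 ($6,012): $841 finishes the deductible; $5,171 goes to coinsurance; coinsurance $5,171 × 50% = $2,585.50. Patient pays $3,426.50; OOP now $3,610.50. Plan pays $6,012 − $3,426.50 = $2,585.50.
Claim 3 ($9,265): deductible already satisfied, so patient's share is 50% × $9,265 = $4,632.50. OOP would hit $8,243 > $5,800, so the cap limits the patient to $5,800 − $3,610.50 = $2,189.50. Insurer: $9,265 − $2,189.50 = $7,075.50.

$7,075.50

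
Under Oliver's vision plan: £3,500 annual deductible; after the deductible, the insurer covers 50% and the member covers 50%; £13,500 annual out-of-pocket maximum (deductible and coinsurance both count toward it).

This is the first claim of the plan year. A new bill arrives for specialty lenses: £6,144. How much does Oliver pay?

£4,822

Nothing has been paid toward the £3,500 deductible, so the first £3,500 of this charge is applied there.
After the £3,500 deductible portion, £6,144 − £3,500 = £2,644 is subject to coinsurance.
50% of £2,644 = £1,322 falls to the member.
So the member owes £3,500 + £1,322 = £4,822 before any cap.
Cumulative spending £0 + £4,822 = £4,822 stays under the £13,500 maximum.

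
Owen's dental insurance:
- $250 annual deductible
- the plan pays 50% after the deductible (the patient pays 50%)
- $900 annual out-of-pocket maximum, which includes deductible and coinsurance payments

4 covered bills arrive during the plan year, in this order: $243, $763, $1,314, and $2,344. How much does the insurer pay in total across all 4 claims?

$3,764

Claim 1 ($243): fully absorbed by the deductible. Patient owes $243 (running OOP $243). Insurer: $243 − $243 = $0.
Claim 2 ($763): $7 finishes the deductible; $756 goes to coinsurance; coinsurance $756 × 50% = $378. Cost to patient: $385. OOP to date $628. Plan pays $763 − $385 = $378.
Claim 3 ($1,314): 50% coinsurance on $1,314 = $657. OOP would hit $1,285 > $900, so the cap limits the patient to $900 − $628 = $272. Plan pays $1,314 − $272 = $1,042.
Claim 4 ($2,344): 50% coinsurance on $2,344 = $1,172. That would push OOP to $2,072, over the $900 cap, so patient pays $900 − $900 = $0. Plan pays $2,344 − $0 = $2,344.
Insurer total: $0 + $378 + $1,042 + $2,344 = $3,764.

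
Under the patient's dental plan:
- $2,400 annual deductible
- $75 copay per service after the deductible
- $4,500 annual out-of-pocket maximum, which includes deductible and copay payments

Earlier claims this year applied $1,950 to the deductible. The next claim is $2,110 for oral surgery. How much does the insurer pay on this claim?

Deductible still to meet: $2,400 − $1,950 = $450.
After the $450 deductible portion, $2,110 − $450 = $1,660 is subject to the copay.
Copay on this service: $75.
Patient responsibility before any cap: $450 + $75 = $525.
Total out-of-pocket so far would be $1,950 + $525 = $2,475, below the $4,500 cap — no reduction.
The plan picks up $2,110 − $525 = $1,585.

$1,585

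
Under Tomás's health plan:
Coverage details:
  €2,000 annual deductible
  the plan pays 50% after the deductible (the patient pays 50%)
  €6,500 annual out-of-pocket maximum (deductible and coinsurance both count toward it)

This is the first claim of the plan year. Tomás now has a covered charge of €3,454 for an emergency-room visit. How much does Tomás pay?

€2,727

Nothing has been paid toward the €2,000 deductible, so the first €2,000 of this charge is applied there.
That leaves €3,454 − €2,000 = €1,454 for coinsurance.
50% of €1,454 = €727 falls to the patient.
Patient responsibility before any cap: €2,000 + €727 = €2,727.
Total out-of-pocket so far would be €0 + €2,727 = €2,727, below the €6,500 cap — no reduction.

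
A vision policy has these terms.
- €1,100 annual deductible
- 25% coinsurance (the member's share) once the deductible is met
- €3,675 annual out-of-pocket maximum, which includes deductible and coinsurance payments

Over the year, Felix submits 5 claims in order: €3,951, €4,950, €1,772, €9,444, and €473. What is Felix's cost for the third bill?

Claim 1 (€3,951): €1,100 to deductible, leaving €2,851; coinsurance €2,851 × 25% = €712.75. Member pays €1,812.75; OOP now €1,812.75.
Claim 2 (€4,950): deductible already satisfied, so member's share is 25% × €4,950 = €1,237.50. Member owes €1,237.50 (running OOP €3,050.25).
Claim 3 (€1,772): deductible met; 25% of €1,772 = €443. Member pays €443; OOP now €3,493.25.

€443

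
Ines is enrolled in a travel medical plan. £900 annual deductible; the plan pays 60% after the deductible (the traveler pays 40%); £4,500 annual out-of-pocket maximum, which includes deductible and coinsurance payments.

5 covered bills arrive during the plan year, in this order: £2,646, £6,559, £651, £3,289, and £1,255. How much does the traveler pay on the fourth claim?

Claim 1 — £2,646: £900 to deductible, leaving £1,746; 40% of £1,746 = £698.40. Cost to traveler: £1,598.40. OOP to date £1,598.40.
Claim 2 — £6,559: deductible met; 40% of £6,559 = £2,623.60. Traveler pays £2,623.60; OOP now £4,222.
Claim 3 — £651: deductible met; 40% of £651 = £260.40. Cost to traveler: £260.40. OOP to date £4,482.40.
Claim 4 — £3,289: deductible already satisfied, so traveler's share is 40% × £3,289 = £1,315.60. Adding that to £4,482.40 gives £5,798, past the £4,500 cap; traveler pays only £4,500 − £4,482.40 = £17.60.

£17.60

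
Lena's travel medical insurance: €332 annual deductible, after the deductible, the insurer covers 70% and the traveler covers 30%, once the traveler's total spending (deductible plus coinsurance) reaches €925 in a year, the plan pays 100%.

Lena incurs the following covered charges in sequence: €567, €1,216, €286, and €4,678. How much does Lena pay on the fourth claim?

Claim 1 — €567: €332 to deductible, leaving €235; traveler's 30% is €70.50. Traveler owes €402.50 (running OOP €402.50).
Claim 2 — €1,216: 30% coinsurance on €1,216 = €364.80. Traveler owes €364.80 (running OOP €767.30).
Claim 3 — €286: deductible already satisfied, so traveler's share is 30% × €286 = €85.80. Traveler owes €85.80 (running OOP €853.10).
Claim 4 — €4,678: 30% coinsurance on €4,678 = €1,403.40. That would push OOP to €2,256.50, over the €925 cap, so traveler pays €925 − €853.10 = €71.90.

€71.90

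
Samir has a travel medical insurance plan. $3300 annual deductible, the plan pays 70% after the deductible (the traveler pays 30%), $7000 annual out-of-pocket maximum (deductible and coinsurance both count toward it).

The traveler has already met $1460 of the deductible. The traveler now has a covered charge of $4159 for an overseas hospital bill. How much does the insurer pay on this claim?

Remaining deductible: $3300 − $1460 = $1840.
That leaves $4159 − $1840 = $2319 for coinsurance.
Traveler's 30% share of $2319 is $695.70.
Traveler responsibility before any cap: $1840 + $695.70 = $2535.70.
Cumulative spending $1460 + $2535.70 = $3995.70 stays under the $7000 maximum.
Insurer pays the balance: $4159 − $2535.70 = $1623.30.

$1623.30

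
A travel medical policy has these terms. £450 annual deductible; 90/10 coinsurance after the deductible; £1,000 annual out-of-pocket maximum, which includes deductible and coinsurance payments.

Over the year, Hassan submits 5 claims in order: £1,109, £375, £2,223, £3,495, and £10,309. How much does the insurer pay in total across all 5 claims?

Claim 1 — £1,109: £450 finishes the deductible; £659 goes to coinsurance; coinsurance £659 × 10% = £65.90. Traveler owes £515.90 (running OOP £515.90). Insurer: £1,109 − £515.90 = £593.10.
Claim 2 — £375: deductible already satisfied, so traveler's share is 10% × £375 = £37.50. Traveler owes £37.50 (running OOP £553.40). Plan pays £375 − £37.50 = £337.50.
Claim 3 — £2,223: deductible already satisfied, so traveler's share is 10% × £2,223 = £222.30. Traveler pays £222.30; OOP now £775.70. Plan pays £2,223 − £222.30 = £2,000.70.
Claim 4 — £3,495: 10% coinsurance on £3,495 = £349.50. Adding that to £775.70 gives £1,125.20, past the £1,000 cap; traveler pays only £1,000 − £775.70 = £224.30. Plan pays £3,495 − £224.30 = £3,270.70.
Claim 5 — £10,309: 10% coinsurance on £10,309 = £1,030.90. That would push OOP to £2,030.90, over the £1,000 cap, so traveler pays £1,000 − £1,000 = £0. Insurer: £10,309 − £0 = £10,309.
Insurer total = bills − traveler's total = £17,511 − £1,000 = £16,511.

£16,511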